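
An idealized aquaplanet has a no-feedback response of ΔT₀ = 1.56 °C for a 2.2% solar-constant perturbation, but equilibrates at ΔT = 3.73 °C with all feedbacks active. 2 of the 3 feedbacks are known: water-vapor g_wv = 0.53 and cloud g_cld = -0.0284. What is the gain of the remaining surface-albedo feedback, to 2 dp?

Amplification A = ΔT/ΔT₀ = 3.73/1.56 = 2.391.
Total gain g = 1 − 1/A = 1 − 1/2.391 = 0.5818.
Known gains sum to 0.53 − 0.0284 = 0.5016.
g_alb = 0.5818 − 0.5016 = 0.08.

0.08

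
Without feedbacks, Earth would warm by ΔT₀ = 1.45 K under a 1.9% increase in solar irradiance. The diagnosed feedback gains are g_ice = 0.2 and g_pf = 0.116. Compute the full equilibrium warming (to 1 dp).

Total gain g = 0.2 + 0.116 = 0.316.
Amplification A = 1/(1 − 0.316) = 1.462.
ΔT = 1.45 × 1.462 = 2.1 K.

2.1 K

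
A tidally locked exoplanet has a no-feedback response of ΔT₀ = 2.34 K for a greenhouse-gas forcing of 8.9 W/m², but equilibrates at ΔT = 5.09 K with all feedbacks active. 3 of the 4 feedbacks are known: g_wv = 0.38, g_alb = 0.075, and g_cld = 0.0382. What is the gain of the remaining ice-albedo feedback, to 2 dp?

Amplification A = ΔT/ΔT₀ = 5.09/2.34 = 2.175.
Total gain g = 1 − 1/A = 1 − 1/2.175 = 0.5402.
Known gains sum to 0.38 + 0.075 + 0.0382 = 0.4932.
g_ice = 0.5402 − 0.4932 = 0.05.

0.05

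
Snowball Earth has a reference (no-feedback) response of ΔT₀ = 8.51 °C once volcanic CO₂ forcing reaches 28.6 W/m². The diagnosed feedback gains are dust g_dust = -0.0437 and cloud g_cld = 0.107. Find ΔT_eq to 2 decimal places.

9.09 °C

Total gain g = -0.0437 + 0.107 = 0.0633.
Amplification A = 1/(1 − 0.0633) = 1.068.
ΔT = 8.51 × 1.068 = 9.09 °C.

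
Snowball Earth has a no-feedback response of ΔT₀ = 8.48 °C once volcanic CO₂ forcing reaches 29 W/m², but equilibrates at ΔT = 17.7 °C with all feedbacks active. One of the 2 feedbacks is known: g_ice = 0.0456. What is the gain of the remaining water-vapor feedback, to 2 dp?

0.48

Amplification A = ΔT/ΔT₀ = 17.7/8.48 = 2.087.
Total gain g = 1 − 1/A = 1 − 1/2.087 = 0.5208.
The known gain is 0.0456.
g_wv = 0.5208 − 0.0456 = 0.48.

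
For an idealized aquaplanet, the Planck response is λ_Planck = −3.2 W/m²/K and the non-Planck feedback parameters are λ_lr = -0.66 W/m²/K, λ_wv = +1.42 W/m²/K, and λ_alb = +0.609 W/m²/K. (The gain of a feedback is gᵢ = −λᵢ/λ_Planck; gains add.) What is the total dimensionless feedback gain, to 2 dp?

0.43

Convert to gains: g_lr = -0.66/3.2 = -0.2062; g_wv = 1.42/3.2 = 0.4437; g_alb = 0.609/3.2 = 0.1903.
Total gain g = 0.4278.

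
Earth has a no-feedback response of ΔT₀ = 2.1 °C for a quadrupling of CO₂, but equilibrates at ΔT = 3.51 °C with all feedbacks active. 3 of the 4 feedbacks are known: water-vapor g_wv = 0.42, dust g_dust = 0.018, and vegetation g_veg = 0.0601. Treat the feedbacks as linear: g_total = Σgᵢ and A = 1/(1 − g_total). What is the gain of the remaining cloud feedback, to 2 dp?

Amplification A = ΔT/ΔT₀ = 3.51/2.1 = 1.671.
Total gain g = 1 − 1/A = 1 − 1/1.671 = 0.4016.
Known gains sum to 0.42 + 0.018 + 0.0601 = 0.4981.
g_cld = 0.4016 − 0.4981 = -0.10.

-0.10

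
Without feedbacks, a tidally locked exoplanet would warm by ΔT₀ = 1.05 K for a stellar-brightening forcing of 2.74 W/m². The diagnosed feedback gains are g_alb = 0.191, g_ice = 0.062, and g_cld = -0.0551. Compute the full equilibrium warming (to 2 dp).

Total gain g = 0.191 + 0.062 − 0.0551 = 0.1979.
Amplification A = 1/(1 − 0.1979) = 1.247.
ΔT = 1.05 × 1.247 = 1.31 K.

1.31 K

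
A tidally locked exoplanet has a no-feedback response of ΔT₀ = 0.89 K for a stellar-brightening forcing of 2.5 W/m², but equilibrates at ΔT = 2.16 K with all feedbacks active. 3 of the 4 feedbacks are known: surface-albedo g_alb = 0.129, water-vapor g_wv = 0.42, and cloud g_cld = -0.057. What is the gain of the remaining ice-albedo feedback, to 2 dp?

0.10

Amplification A = ΔT/ΔT₀ = 2.16/0.89 = 2.427.
Total gain g = 1 − 1/A = 1 − 1/2.427 = 0.588.
Known gains sum to 0.129 + 0.42 − 0.057 = 0.492.
g_ice = 0.588 − 0.492 = 0.10.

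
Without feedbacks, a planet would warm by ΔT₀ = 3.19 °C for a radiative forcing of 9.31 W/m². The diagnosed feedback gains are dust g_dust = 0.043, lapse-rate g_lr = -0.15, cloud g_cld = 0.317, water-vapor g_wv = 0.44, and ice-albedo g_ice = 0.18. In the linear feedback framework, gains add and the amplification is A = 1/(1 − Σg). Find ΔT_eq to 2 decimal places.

18.76 °C

Total gain g = 0.043 − 0.15 + 0.317 + 0.44 + 0.18 = 0.83.
Amplification A = 1/(1 − 0.83) = 5.882.
ΔT = 3.19 × 5.882 = 18.76 °C.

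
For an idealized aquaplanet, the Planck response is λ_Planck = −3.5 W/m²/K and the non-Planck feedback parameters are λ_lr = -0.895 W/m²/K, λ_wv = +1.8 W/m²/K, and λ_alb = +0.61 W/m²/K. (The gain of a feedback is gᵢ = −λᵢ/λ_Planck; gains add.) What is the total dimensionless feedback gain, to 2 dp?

Convert to gains: g_lr = -0.895/3.5 = -0.2557; g_wv = 1.8/3.5 = 0.5143; g_alb = 0.61/3.5 = 0.1743.
Total gain g = 0.4329.

0.43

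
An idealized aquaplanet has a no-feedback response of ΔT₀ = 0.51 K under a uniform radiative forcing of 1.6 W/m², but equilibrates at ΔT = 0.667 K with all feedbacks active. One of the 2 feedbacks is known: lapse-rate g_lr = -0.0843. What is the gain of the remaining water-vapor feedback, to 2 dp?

0.32

Amplification A = ΔT/ΔT₀ = 0.667/0.51 = 1.308.
Total gain g = 1 − 1/A = 1 − 1/1.308 = 0.2355.
The known gain is -0.0843.
g_wv = 0.2355 + 0.0843 = 0.32.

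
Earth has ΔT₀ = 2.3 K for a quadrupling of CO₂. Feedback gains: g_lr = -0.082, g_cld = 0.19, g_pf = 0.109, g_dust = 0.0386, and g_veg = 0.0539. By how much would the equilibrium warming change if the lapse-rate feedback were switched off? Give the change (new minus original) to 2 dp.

Original: g = 0.3095, ΔT = 2.3/(1−0.3095) = 3.3309 K.
Without lapse-rate: g' = 0.3915, ΔT' = 2.3/(1−0.3915) = 3.7798 K.
Change = 3.7798 − 3.3309 = 0.45 K.

0.45 K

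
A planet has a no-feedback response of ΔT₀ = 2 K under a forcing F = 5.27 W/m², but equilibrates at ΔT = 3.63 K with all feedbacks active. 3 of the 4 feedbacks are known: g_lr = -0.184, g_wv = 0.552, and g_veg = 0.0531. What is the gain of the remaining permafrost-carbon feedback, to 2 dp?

Amplification A = ΔT/ΔT₀ = 3.63/2 = 1.815.
Total gain g = 1 − 1/A = 1 − 1/1.815 = 0.449.
Known gains sum to -0.184 + 0.552 + 0.0531 = 0.4211.
g_pf = 0.449 − 0.4211 = 0.03.

0.03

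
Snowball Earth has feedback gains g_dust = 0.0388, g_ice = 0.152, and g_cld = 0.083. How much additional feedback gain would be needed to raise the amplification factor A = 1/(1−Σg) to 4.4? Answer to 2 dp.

Current total gain = 0.2738.
Target gain for A = 4.4: g* = 1 − 1/4.4 = 0.7727.
Additional gain needed = 0.7727 − 0.2738 = 0.50.

0.50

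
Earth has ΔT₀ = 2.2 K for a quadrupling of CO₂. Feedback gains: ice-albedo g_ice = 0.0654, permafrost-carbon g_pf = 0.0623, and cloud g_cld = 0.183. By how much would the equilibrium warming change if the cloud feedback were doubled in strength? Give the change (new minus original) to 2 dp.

1.15 K

Original: g = 0.3107, ΔT = 2.2/(1−0.3107) = 3.1916 K.
With doubled cloud: g' = 0.4937, ΔT' = 2.2/(1−0.4937) = 4.3452 K.
Change = 4.3452 − 3.1916 = 1.15 K.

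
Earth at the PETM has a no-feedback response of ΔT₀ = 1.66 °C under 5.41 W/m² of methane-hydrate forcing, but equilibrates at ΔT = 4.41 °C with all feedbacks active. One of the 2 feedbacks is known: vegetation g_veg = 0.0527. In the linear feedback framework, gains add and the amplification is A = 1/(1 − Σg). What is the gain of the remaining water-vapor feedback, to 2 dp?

0.57

Amplification A = ΔT/ΔT₀ = 4.41/1.66 = 2.657.
Total gain g = 1 − 1/A = 1 − 1/2.657 = 0.6236.
The known gain is 0.0527.
g_wv = 0.6236 − 0.0527 = 0.57.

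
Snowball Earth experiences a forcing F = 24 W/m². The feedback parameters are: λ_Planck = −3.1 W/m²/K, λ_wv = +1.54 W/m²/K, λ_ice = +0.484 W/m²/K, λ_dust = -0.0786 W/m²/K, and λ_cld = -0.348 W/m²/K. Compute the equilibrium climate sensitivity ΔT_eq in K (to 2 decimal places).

Net feedback parameter λ = (−3.1) + (+1.54) + (+0.484) + (-0.0786) + (-0.348) = -1.5026 W/m²/K.
ΔT = −F/λ = −24/(-1.5026) = 15.97 K.

15.97 K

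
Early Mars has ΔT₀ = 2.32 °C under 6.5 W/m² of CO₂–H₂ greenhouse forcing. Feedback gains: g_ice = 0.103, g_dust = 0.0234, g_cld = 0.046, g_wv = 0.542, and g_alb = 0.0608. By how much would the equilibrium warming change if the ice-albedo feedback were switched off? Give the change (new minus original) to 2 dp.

-3.24 °C

Original: g = 0.7752, ΔT = 2.32/(1−0.7752) = 10.3203 °C.
Without ice-albedo: g' = 0.6722, ΔT' = 2.32/(1−0.6722) = 7.0775 °C.
Change = 7.0775 − 10.3203 = -3.24 °C.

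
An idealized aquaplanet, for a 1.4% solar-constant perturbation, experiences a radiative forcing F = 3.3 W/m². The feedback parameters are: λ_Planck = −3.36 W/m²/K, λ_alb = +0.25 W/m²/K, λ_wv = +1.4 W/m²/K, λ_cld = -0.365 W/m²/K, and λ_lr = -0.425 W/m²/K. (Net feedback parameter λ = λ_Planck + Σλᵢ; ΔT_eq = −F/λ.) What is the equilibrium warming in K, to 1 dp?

Net feedback parameter λ = (−3.36) + (+0.25) + (+1.4) + (-0.365) + (-0.425) = -2.5 W/m²/K.
ΔT = −F/λ = −3.3/(-2.5) = 1.3 K.

1.3 K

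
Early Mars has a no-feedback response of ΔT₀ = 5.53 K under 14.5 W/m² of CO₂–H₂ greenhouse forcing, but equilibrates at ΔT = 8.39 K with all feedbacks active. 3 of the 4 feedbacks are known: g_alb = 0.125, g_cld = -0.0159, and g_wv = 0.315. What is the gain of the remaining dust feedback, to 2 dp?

Amplification A = ΔT/ΔT₀ = 8.39/5.53 = 1.517.
Total gain g = 1 − 1/A = 1 − 1/1.517 = 0.3408.
Known gains sum to 0.125 − 0.0159 + 0.315 = 0.4241.
g_dust = 0.3408 − 0.4241 = -0.08.

-0.08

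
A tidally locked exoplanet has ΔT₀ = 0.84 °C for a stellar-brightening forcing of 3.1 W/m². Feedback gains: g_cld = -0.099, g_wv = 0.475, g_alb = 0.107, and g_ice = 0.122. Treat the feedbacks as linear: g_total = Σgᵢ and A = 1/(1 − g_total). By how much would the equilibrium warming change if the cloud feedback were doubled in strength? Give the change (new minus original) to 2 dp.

Original: g = 0.605, ΔT = 0.84/(1−0.605) = 2.1266 °C.
With doubled cloud: g' = 0.506, ΔT' = 0.84/(1−0.506) = 1.7004 °C.
Change = 1.7004 − 2.1266 = -0.43 °C.

-0.43 °C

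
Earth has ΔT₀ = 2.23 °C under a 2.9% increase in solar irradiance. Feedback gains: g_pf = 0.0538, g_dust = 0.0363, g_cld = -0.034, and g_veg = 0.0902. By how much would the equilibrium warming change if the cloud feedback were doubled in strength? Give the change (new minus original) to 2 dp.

-0.10 °C

Original: g = 0.1463, ΔT = 2.23/(1−0.1463) = 2.6122 °C.
With doubled cloud: g' = 0.1123, ΔT' = 2.23/(1−0.1123) = 2.5121 °C.
Change = 2.5121 − 2.6122 = -0.10 °C.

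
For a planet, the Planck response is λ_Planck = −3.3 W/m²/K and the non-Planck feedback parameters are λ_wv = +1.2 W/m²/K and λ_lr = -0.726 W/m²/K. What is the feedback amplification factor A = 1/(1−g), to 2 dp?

Convert to gains: g_wv = 1.2/3.3 = 0.3636; g_lr = -0.726/3.3 = -0.22.
Total gain g = 0.1436.
A = 1/(1 − 0.1436) = 1.17.

1.17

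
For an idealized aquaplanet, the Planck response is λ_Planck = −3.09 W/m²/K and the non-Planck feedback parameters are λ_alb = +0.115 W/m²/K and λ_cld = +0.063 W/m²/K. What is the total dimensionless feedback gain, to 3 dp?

0.058

Convert to gains: g_alb = 0.115/3.09 = 0.03722; g_cld = 0.063/3.09 = 0.02039.
Total gain g = 0.05761.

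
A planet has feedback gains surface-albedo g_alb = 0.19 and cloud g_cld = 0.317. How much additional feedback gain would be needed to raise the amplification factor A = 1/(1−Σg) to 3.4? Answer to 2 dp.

Current total gain = 0.507.
Target gain for A = 3.4: g* = 1 − 1/3.4 = 0.7059.
Additional gain needed = 0.7059 − 0.507 = 0.20.

0.20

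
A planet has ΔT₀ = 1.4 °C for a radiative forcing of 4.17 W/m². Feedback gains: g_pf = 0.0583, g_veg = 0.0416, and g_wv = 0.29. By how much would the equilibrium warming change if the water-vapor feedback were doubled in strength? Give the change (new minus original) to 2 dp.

Original: g = 0.3899, ΔT = 1.4/(1−0.3899) = 2.2947 °C.
With doubled water-vapor: g' = 0.6799, ΔT' = 1.4/(1−0.6799) = 4.3736 °C.
Change = 4.3736 − 2.2947 = 2.08 °C.

2.08 °C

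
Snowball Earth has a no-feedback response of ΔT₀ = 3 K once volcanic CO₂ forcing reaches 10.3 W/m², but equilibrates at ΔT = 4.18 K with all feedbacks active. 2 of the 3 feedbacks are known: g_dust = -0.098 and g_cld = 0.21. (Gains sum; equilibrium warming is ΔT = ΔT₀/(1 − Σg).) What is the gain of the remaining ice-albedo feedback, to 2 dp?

Amplification A = ΔT/ΔT₀ = 4.18/3 = 1.393.
Total gain g = 1 − 1/A = 1 − 1/1.393 = 0.2821.
Known gains sum to -0.098 + 0.21 = 0.112.
g_ice = 0.2821 − 0.112 = 0.17.

0.17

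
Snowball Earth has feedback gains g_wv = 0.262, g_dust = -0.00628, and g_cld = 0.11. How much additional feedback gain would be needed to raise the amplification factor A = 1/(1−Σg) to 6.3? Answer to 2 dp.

0.48

Current total gain = 0.36572.
Target gain for A = 6.3: g* = 1 − 1/6.3 = 0.8413.
Additional gain needed = 0.8413 − 0.36572 = 0.48.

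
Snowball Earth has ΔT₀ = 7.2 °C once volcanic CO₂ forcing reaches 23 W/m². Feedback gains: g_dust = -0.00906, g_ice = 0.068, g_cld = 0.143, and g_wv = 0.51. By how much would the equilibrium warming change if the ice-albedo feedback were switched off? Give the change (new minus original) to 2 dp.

Original: g = 0.71194, ΔT = 7.2/(1−0.71194) = 24.9948 °C.
Without ice-albedo: g' = 0.64394, ΔT' = 7.2/(1−0.64394) = 20.2213 °C.
Change = 20.2213 − 24.9948 = -4.77 °C.

-4.77 °C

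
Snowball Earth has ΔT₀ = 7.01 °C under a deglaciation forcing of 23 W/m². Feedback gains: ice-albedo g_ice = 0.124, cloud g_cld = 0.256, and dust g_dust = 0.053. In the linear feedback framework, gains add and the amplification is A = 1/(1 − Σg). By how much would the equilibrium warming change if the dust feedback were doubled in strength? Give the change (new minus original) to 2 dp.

1.27 °C

Original: g = 0.433, ΔT = 7.01/(1−0.433) = 12.3633 °C.
With doubled dust: g' = 0.486, ΔT' = 7.01/(1−0.486) = 13.6381 °C.
Change = 13.6381 − 12.3633 = 1.27 °C.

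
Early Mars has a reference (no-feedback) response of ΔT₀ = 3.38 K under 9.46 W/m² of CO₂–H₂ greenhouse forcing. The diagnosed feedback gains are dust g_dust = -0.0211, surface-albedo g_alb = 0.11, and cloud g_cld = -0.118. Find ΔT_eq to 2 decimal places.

3.28 K

Total gain g = -0.0211 + 0.11 − 0.118 = -0.0291.
Amplification A = 1/(1 + 0.0291) = 0.9717.
ΔT = 3.38 × 0.9717 = 3.28 K.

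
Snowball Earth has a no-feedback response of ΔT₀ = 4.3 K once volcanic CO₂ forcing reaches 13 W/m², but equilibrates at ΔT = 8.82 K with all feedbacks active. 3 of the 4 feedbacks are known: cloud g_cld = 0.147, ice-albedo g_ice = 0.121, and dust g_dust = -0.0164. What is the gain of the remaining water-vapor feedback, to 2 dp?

Amplification A = ΔT/ΔT₀ = 8.82/4.3 = 2.051.
Total gain g = 1 − 1/A = 1 − 1/2.051 = 0.5124.
Known gains sum to 0.147 + 0.121 − 0.0164 = 0.2516.
g_wv = 0.5124 − 0.2516 = 0.26.

0.26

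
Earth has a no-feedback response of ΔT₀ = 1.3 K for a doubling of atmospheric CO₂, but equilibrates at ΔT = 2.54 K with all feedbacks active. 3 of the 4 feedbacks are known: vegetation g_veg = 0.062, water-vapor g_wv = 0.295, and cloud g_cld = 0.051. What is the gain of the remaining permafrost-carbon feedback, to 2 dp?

0.08

Amplification A = ΔT/ΔT₀ = 2.54/1.3 = 1.954.
Total gain g = 1 − 1/A = 1 − 1/1.954 = 0.4882.
Known gains sum to 0.062 + 0.295 + 0.051 = 0.408.
g_pf = 0.4882 − 0.408 = 0.08.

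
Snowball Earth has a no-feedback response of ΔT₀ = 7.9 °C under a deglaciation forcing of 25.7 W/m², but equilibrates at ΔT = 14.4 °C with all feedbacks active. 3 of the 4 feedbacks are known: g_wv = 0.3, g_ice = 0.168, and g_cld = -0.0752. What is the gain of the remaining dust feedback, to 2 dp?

0.06

Amplification A = ΔT/ΔT₀ = 14.4/7.9 = 1.823.
Total gain g = 1 − 1/A = 1 − 1/1.823 = 0.4515.
Known gains sum to 0.3 + 0.168 − 0.0752 = 0.3928.
g_dust = 0.4515 − 0.3928 = 0.06.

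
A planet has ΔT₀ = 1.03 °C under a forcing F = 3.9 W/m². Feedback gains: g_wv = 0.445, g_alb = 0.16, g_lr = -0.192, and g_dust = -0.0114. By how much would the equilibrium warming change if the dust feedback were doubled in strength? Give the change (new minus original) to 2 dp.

Original: g = 0.4016, ΔT = 1.03/(1−0.4016) = 1.7213 °C.
With doubled dust: g' = 0.3902, ΔT' = 1.03/(1−0.3902) = 1.6891 °C.
Change = 1.6891 − 1.7213 = -0.03 °C.

-0.03 °C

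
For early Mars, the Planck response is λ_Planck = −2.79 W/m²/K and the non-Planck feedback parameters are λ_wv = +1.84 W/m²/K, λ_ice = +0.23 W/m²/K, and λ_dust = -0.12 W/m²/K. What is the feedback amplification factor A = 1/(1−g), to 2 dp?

Convert to gains: g_wv = 1.84/2.79 = 0.6595; g_ice = 0.23/2.79 = 0.08244; g_dust = -0.12/2.79 = -0.04301.
Total gain g = 0.69893.
A = 1/(1 − 0.69893) = 3.32.

3.32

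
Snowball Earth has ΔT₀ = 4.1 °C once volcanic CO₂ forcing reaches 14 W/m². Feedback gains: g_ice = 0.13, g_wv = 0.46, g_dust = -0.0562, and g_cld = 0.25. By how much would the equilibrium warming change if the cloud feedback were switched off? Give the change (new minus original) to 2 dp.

Original: g = 0.7838, ΔT = 4.1/(1−0.7838) = 18.9639 °C.
Without cloud: g' = 0.5338, ΔT' = 4.1/(1−0.5338) = 8.7945 °C.
Change = 8.7945 − 18.9639 = -10.17 °C.

-10.17 °C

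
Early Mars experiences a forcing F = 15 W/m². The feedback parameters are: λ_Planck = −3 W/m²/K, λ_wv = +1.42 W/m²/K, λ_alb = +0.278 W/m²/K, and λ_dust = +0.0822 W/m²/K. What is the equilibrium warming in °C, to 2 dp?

Net feedback parameter λ = (−3) + (+1.42) + (+0.278) + (+0.0822) = -1.2198 W/m²/K.
ΔT = −F/λ = −15/(-1.2198) = 12.30 °C.

12.30 °C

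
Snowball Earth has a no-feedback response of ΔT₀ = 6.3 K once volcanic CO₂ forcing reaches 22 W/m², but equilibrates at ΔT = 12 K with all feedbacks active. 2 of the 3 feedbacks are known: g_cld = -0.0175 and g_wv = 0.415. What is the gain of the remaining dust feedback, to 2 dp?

Amplification A = ΔT/ΔT₀ = 12/6.3 = 1.905.
Total gain g = 1 − 1/A = 1 − 1/1.905 = 0.4751.
Known gains sum to -0.0175 + 0.415 = 0.3975.
g_dust = 0.4751 − 0.3975 = 0.08.

0.08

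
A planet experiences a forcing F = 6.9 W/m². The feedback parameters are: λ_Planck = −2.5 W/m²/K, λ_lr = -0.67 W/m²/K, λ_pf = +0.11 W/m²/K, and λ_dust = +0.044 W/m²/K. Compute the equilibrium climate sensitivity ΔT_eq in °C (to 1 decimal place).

2.3 °C

Net feedback parameter λ = (−2.5) + (-0.67) + (+0.11) + (+0.044) = -3.016 W/m²/K.
ΔT = −F/λ = −6.9/(-3.016) = 2.3 °C.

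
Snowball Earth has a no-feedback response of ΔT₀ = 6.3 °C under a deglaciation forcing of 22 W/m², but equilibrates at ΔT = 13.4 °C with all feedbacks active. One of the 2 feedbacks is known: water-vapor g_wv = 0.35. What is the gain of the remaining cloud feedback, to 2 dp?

0.18

Amplification A = ΔT/ΔT₀ = 13.4/6.3 = 2.127.
Total gain g = 1 − 1/A = 1 − 1/2.127 = 0.5299.
The known gain is 0.35.
g_cld = 0.5299 − 0.35 = 0.18.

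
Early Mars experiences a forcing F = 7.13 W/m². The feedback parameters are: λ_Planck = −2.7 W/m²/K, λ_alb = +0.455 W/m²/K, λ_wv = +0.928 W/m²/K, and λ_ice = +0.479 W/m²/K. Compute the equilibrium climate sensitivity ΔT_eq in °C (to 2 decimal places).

Net feedback parameter λ = (−2.7) + (+0.455) + (+0.928) + (+0.479) = -0.838 W/m²/K.
ΔT = −F/λ = −7.13/(-0.838) = 8.51 °C.

8.51 °C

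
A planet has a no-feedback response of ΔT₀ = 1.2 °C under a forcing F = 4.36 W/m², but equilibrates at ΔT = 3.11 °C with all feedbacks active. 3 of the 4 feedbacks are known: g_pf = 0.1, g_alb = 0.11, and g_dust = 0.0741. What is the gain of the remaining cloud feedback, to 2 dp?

0.33

Amplification A = ΔT/ΔT₀ = 3.11/1.2 = 2.592.
Total gain g = 1 − 1/A = 1 − 1/2.592 = 0.6142.
Known gains sum to 0.1 + 0.11 + 0.0741 = 0.2841.
g_cld = 0.6142 − 0.2841 = 0.33.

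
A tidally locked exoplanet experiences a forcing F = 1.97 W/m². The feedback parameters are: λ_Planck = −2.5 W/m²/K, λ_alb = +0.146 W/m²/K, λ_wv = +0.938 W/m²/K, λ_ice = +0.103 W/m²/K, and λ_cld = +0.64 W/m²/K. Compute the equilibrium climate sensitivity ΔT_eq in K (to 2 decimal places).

2.93 K

Net feedback parameter λ = (−2.5) + (+0.146) + (+0.938) + (+0.103) + (+0.64) = -0.673 W/m²/K.
ΔT = −F/λ = −1.97/(-0.673) = 2.93 K.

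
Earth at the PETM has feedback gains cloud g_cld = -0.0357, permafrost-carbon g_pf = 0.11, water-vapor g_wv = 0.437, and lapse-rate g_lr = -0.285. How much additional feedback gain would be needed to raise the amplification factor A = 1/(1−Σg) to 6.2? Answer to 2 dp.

Current total gain = 0.2263.
Target gain for A = 6.2: g* = 1 − 1/6.2 = 0.8387.
Additional gain needed = 0.8387 − 0.2263 = 0.61.

0.61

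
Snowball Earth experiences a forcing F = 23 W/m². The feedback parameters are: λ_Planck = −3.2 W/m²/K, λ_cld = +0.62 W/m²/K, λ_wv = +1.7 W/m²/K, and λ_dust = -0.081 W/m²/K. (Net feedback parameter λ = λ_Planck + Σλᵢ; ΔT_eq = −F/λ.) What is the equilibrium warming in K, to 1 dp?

23.9 K

Net feedback parameter λ = (−3.2) + (+0.62) + (+1.7) + (-0.081) = -0.961 W/m²/K.
ΔT = −F/λ = −23/(-0.961) = 23.9 K.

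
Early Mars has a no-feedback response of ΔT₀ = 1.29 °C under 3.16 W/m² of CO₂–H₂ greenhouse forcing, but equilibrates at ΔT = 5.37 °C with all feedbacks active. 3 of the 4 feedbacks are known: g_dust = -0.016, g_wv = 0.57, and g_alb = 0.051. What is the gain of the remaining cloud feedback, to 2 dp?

0.15

Amplification A = ΔT/ΔT₀ = 5.37/1.29 = 4.163.
Total gain g = 1 − 1/A = 1 − 1/4.163 = 0.7598.
Known gains sum to -0.016 + 0.57 + 0.051 = 0.605.
g_cld = 0.7598 − 0.605 = 0.15.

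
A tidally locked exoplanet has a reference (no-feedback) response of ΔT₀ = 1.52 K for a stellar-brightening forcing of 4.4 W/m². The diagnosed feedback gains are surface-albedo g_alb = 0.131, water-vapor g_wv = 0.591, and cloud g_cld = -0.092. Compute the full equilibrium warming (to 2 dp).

Total gain g = 0.131 + 0.591 − 0.092 = 0.63.
Amplification A = 1/(1 − 0.63) = 2.703.
ΔT = 1.52 × 2.703 = 4.11 K.

4.11 K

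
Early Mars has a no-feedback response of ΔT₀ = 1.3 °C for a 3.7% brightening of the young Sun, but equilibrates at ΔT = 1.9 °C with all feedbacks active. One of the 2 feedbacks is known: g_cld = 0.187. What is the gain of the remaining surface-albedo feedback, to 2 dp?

0.13

Amplification A = ΔT/ΔT₀ = 1.9/1.3 = 1.462.
Total gain g = 1 − 1/A = 1 − 1/1.462 = 0.316.
The known gain is 0.187.
g_alb = 0.316 − 0.187 = 0.13.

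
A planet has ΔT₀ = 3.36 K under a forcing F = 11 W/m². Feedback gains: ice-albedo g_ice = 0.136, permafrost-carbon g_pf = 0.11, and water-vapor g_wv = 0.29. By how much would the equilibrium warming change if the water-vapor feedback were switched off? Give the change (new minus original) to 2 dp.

-2.79 K

Original: g = 0.536, ΔT = 3.36/(1−0.536) = 7.2414 K.
Without water-vapor: g' = 0.246, ΔT' = 3.36/(1−0.246) = 4.4562 K.
Change = 4.4562 − 7.2414 = -2.79 K.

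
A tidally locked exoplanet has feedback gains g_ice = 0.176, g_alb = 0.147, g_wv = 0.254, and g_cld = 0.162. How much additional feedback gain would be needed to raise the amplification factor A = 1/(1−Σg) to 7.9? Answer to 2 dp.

0.13

Current total gain = 0.739.
Target gain for A = 7.9: g* = 1 − 1/7.9 = 0.8734.
Additional gain needed = 0.8734 − 0.739 = 0.13.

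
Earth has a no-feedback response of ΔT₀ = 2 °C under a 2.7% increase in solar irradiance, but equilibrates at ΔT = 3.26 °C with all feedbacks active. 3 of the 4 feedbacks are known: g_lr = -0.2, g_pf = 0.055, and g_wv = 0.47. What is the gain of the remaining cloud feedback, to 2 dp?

0.06

Amplification A = ΔT/ΔT₀ = 3.26/2 = 1.63.
Total gain g = 1 − 1/A = 1 − 1/1.63 = 0.3865.
Known gains sum to -0.2 + 0.055 + 0.47 = 0.325.
g_cld = 0.3865 − 0.325 = 0.06.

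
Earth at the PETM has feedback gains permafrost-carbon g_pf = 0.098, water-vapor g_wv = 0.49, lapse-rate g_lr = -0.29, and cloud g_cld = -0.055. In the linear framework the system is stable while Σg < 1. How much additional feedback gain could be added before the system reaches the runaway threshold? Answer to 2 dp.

Current total gain = 0.098 + 0.49 − 0.29 − 0.055 = 0.243.
Margin to runaway = 1 − 0.243 = 0.76.

0.76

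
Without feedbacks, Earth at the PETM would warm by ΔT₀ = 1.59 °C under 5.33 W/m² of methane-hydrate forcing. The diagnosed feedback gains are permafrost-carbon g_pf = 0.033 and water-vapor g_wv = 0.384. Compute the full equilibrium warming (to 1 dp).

Total gain g = 0.033 + 0.384 = 0.417.
Amplification A = 1/(1 − 0.417) = 1.715.
ΔT = 1.59 × 1.715 = 2.7 °C.

2.7 °C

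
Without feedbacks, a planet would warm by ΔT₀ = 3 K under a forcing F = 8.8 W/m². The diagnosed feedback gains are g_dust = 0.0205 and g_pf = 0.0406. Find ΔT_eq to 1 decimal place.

3.2 K

Total gain g = 0.0205 + 0.0406 = 0.0611.
Amplification A = 1/(1 − 0.0611) = 1.065.
ΔT = 3 × 1.065 = 3.2 K.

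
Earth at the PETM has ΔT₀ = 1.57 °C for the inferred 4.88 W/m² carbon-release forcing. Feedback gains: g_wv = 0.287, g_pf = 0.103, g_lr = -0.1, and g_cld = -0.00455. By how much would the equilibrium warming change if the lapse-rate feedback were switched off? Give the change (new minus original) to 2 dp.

Original: g = 0.28545, ΔT = 1.57/(1−0.28545) = 2.1972 °C.
Without lapse-rate: g' = 0.38545, ΔT' = 1.57/(1−0.38545) = 2.5547 °C.
Change = 2.5547 − 2.1972 = 0.36 °C.

0.36 °C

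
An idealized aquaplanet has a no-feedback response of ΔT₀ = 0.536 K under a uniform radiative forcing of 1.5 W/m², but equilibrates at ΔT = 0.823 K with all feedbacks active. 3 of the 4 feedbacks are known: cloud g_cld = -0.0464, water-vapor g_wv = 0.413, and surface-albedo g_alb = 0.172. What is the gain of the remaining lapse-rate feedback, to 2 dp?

-0.19

Amplification A = ΔT/ΔT₀ = 0.823/0.536 = 1.535.
Total gain g = 1 − 1/A = 1 − 1/1.535 = 0.3485.
Known gains sum to -0.0464 + 0.413 + 0.172 = 0.5386.
g_lr = 0.3485 − 0.5386 = -0.19.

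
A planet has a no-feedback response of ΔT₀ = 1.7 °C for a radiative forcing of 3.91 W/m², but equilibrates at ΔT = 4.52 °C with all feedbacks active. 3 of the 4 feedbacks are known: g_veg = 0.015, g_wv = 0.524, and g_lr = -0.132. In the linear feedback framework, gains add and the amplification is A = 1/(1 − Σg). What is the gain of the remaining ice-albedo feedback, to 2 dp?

0.22

Amplification A = ΔT/ΔT₀ = 4.52/1.7 = 2.659.
Total gain g = 1 − 1/A = 1 − 1/2.659 = 0.6239.
Known gains sum to 0.015 + 0.524 − 0.132 = 0.407.
g_ice = 0.6239 − 0.407 = 0.22.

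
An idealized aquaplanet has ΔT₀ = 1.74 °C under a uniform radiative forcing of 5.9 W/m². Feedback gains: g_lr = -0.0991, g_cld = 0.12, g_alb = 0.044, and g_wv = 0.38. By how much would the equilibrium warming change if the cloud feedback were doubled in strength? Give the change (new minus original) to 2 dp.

Original: g = 0.4449, ΔT = 1.74/(1−0.4449) = 3.1346 °C.
With doubled cloud: g' = 0.5649, ΔT' = 1.74/(1−0.5649) = 3.9991 °C.
Change = 3.9991 − 3.1346 = 0.86 °C.

0.86 °C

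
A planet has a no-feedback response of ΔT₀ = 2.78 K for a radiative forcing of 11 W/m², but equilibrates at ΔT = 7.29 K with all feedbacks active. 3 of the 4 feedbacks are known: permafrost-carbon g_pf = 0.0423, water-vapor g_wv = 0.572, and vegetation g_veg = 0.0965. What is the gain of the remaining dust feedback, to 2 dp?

Amplification A = ΔT/ΔT₀ = 7.29/2.78 = 2.622.
Total gain g = 1 − 1/A = 1 − 1/2.622 = 0.6186.
Known gains sum to 0.0423 + 0.572 + 0.0965 = 0.7108.
g_dust = 0.6186 − 0.7108 = -0.09.

-0.09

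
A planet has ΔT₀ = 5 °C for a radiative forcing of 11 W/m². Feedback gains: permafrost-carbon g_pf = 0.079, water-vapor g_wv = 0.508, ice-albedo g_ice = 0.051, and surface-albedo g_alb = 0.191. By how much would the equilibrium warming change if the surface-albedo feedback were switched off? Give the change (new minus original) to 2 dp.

-15.43 °C

Original: g = 0.829, ΔT = 5/(1−0.829) = 29.2398 °C.
Without surface-albedo: g' = 0.638, ΔT' = 5/(1−0.638) = 13.8122 °C.
Change = 13.8122 − 29.2398 = -15.43 °C.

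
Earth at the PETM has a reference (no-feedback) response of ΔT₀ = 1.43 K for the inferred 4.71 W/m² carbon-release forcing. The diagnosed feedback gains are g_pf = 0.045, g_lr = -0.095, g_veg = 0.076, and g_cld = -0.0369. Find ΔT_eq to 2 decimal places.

Total gain g = 0.045 − 0.095 + 0.076 − 0.0369 = -0.0109.
Amplification A = 1/(1 + 0.0109) = 0.9892.
ΔT = 1.43 × 0.9892 = 1.41 K.

1.41 K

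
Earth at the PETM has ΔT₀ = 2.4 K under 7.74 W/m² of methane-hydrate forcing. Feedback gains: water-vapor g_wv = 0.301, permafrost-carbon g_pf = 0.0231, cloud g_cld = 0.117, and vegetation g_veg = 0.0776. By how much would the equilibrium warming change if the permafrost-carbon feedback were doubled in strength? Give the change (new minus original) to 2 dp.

0.25 K

Original: g = 0.5187, ΔT = 2.4/(1−0.5187) = 4.9865 K.
With doubled permafrost-carbon: g' = 0.5418, ΔT' = 2.4/(1−0.5418) = 5.2379 K.
Change = 5.2379 − 4.9865 = 0.25 K.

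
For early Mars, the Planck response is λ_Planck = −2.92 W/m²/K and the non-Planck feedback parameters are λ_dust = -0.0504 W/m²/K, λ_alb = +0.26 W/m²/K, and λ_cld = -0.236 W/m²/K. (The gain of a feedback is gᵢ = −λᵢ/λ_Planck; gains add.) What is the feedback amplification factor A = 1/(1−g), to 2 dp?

Convert to gains: g_dust = -0.0504/2.92 = -0.01726; g_alb = 0.26/2.92 = 0.08904; g_cld = -0.236/2.92 = -0.08082.
Total gain g = -0.00904.
A = 1/(1 + 0.00904) = 0.99.

0.99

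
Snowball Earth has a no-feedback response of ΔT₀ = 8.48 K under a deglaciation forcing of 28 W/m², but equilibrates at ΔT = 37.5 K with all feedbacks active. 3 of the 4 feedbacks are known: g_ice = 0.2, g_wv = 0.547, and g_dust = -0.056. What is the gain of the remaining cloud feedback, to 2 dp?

0.08

Amplification A = ΔT/ΔT₀ = 37.5/8.48 = 4.422.
Total gain g = 1 − 1/A = 1 − 1/4.422 = 0.7739.
Known gains sum to 0.2 + 0.547 − 0.056 = 0.691.
g_cld = 0.7739 − 0.691 = 0.08.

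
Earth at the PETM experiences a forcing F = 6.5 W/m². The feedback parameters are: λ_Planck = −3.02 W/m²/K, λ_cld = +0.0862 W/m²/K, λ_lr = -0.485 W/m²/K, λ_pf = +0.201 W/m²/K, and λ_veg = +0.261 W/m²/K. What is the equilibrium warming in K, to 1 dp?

Net feedback parameter λ = (−3.02) + (+0.0862) + (-0.485) + (+0.201) + (+0.261) = -2.9568 W/m²/K.
ΔT = −F/λ = −6.5/(-2.9568) = 2.2 K.

2.2 K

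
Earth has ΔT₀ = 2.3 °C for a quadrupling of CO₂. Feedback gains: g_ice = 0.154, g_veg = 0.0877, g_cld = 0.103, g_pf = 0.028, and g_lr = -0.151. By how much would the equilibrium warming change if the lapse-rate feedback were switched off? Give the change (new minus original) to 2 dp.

Original: g = 0.2217, ΔT = 2.3/(1−0.2217) = 2.9552 °C.
Without lapse-rate: g' = 0.3727, ΔT' = 2.3/(1−0.3727) = 3.6665 °C.
Change = 3.6665 − 2.9552 = 0.71 °C.

0.71 °C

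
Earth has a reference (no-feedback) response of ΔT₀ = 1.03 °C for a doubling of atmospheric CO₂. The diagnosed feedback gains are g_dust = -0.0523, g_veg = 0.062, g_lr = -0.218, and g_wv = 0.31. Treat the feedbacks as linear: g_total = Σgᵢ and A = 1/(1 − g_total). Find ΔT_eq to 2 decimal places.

Total gain g = -0.0523 + 0.062 − 0.218 + 0.31 = 0.1017.
Amplification A = 1/(1 − 0.1017) = 1.113.
ΔT = 1.03 × 1.113 = 1.15 °C.

1.15 °C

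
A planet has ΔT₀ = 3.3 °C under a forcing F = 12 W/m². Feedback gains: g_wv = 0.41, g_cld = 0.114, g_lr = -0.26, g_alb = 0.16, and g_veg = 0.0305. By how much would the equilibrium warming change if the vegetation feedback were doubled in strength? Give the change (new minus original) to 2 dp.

0.36 °C

Original: g = 0.4545, ΔT = 3.3/(1−0.4545) = 6.0495 °C.
With doubled vegetation: g' = 0.485, ΔT' = 3.3/(1−0.485) = 6.4078 °C.
Change = 6.4078 − 6.0495 = 0.36 °C.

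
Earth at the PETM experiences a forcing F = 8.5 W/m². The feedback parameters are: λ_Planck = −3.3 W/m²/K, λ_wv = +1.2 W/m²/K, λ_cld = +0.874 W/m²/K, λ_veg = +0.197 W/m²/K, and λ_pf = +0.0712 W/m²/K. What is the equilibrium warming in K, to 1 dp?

8.9 K

Net feedback parameter λ = (−3.3) + (+1.2) + (+0.874) + (+0.197) + (+0.0712) = -0.9578 W/m²/K.
ΔT = −F/λ = −8.5/(-0.9578) = 8.9 K.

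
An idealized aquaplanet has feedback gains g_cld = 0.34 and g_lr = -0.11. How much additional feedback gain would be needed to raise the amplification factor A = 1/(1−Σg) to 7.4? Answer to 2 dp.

Current total gain = 0.23.
Target gain for A = 7.4: g* = 1 − 1/7.4 = 0.8649.
Additional gain needed = 0.8649 − 0.23 = 0.63.

0.63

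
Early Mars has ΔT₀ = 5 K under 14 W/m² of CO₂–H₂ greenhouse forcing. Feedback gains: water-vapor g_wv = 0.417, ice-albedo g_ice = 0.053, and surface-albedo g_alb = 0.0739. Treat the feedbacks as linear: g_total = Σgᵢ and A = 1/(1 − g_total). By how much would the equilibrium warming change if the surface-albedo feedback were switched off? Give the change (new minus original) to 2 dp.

Original: g = 0.5439, ΔT = 5/(1−0.5439) = 10.9625 K.
Without surface-albedo: g' = 0.47, ΔT' = 5/(1−0.47) = 9.4340 K.
Change = 9.4340 − 10.9625 = -1.53 K.

-1.53 K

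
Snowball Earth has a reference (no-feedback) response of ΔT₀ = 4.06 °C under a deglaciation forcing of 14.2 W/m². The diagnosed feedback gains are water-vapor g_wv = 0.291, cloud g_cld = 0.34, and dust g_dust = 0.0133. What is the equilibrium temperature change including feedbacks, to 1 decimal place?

Total gain g = 0.291 + 0.34 + 0.0133 = 0.6443.
Amplification A = 1/(1 − 0.6443) = 2.811.
ΔT = 4.06 × 2.811 = 11.4 °C.

11.4 °C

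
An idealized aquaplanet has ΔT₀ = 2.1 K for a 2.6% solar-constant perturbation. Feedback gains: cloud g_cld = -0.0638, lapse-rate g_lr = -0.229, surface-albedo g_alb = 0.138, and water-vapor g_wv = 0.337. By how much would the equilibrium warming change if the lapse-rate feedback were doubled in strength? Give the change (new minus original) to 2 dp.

Original: g = 0.1822, ΔT = 2.1/(1−0.1822) = 2.5679 K.
With doubled lapse-rate: g' = -0.0468, ΔT' = 2.1/(1+0.0468) = 2.0061 K.
Change = 2.0061 − 2.5679 = -0.56 K.

-0.56 K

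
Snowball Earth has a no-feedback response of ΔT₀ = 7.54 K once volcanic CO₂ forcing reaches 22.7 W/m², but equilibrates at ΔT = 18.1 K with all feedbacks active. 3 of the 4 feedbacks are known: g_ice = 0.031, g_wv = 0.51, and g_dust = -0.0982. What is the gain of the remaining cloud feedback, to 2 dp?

0.14

Amplification A = ΔT/ΔT₀ = 18.1/7.54 = 2.401.
Total gain g = 1 − 1/A = 1 − 1/2.401 = 0.5835.
Known gains sum to 0.031 + 0.51 − 0.0982 = 0.4428.
g_cld = 0.5835 − 0.4428 = 0.14.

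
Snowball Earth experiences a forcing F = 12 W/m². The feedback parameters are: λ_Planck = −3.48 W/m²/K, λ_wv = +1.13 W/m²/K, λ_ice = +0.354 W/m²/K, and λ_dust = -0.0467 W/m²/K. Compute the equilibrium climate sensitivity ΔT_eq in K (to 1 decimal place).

Net feedback parameter λ = (−3.48) + (+1.13) + (+0.354) + (-0.0467) = -2.0427 W/m²/K.
ΔT = −F/λ = −12/(-2.0427) = 5.9 K.

5.9 K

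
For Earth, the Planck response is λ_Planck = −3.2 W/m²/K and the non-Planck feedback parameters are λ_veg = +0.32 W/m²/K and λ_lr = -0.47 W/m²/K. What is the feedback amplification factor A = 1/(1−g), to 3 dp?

Convert to gains: g_veg = 0.32/3.2 = 0.1; g_lr = -0.47/3.2 = -0.1469.
Total gain g = -0.0469.
A = 1/(1 + 0.0469) = 0.955.

0.955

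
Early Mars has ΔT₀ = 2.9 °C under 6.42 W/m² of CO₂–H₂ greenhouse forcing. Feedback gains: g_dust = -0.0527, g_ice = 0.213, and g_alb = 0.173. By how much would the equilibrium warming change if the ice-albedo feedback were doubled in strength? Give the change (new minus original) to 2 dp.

2.04 °C

Original: g = 0.3333, ΔT = 2.9/(1−0.3333) = 4.3498 °C.
With doubled ice-albedo: g' = 0.5463, ΔT' = 2.9/(1−0.5463) = 6.3919 °C.
Change = 6.3919 − 4.3498 = 2.04 °C.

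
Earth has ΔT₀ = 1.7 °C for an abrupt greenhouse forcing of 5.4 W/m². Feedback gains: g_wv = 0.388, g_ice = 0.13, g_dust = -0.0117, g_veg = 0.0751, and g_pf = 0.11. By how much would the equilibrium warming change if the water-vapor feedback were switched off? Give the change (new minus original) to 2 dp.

Original: g = 0.6914, ΔT = 1.7/(1−0.6914) = 5.5087 °C.
Without water-vapor: g' = 0.3034, ΔT' = 1.7/(1−0.3034) = 2.4404 °C.
Change = 2.4404 − 5.5087 = -3.07 °C.

-3.07 °C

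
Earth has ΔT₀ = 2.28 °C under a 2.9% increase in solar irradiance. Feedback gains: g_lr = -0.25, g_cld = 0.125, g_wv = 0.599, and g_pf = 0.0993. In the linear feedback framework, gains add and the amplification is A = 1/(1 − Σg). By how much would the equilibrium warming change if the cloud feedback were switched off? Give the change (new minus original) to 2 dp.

-1.21 °C

Original: g = 0.5733, ΔT = 2.28/(1−0.5733) = 5.3433 °C.
Without cloud: g' = 0.4483, ΔT' = 2.28/(1−0.4483) = 4.1327 °C.
Change = 4.1327 − 5.3433 = -1.21 °C.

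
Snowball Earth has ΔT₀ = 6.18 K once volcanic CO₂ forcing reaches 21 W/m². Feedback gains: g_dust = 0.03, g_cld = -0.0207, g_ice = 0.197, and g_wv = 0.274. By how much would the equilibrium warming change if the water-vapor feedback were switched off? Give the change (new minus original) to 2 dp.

Original: g = 0.4803, ΔT = 6.18/(1−0.4803) = 11.8915 K.
Without water-vapor: g' = 0.2063, ΔT' = 6.18/(1−0.2063) = 7.7863 K.
Change = 7.7863 − 11.8915 = -4.11 K.

-4.11 K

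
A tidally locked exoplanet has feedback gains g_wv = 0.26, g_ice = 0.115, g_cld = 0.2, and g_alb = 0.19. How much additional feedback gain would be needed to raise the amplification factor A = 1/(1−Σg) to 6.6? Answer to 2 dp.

0.08

Current total gain = 0.765.
Target gain for A = 6.6: g* = 1 − 1/6.6 = 0.8485.
Additional gain needed = 0.8485 − 0.765 = 0.08.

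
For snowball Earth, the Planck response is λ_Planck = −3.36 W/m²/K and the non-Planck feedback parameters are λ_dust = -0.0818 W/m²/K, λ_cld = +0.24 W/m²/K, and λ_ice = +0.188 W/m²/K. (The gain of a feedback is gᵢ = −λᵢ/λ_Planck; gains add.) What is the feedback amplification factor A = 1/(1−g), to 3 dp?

Convert to gains: g_dust = -0.0818/3.36 = -0.02435; g_cld = 0.24/3.36 = 0.07143; g_ice = 0.188/3.36 = 0.05595.
Total gain g = 0.10303.
A = 1/(1 − 0.10303) = 1.115.

1.115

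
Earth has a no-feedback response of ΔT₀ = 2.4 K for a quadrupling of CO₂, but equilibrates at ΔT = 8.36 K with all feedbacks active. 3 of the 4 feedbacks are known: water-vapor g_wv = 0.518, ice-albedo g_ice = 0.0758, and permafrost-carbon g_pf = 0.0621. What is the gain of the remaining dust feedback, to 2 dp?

Amplification A = ΔT/ΔT₀ = 8.36/2.4 = 3.483.
Total gain g = 1 − 1/A = 1 − 1/3.483 = 0.7129.
Known gains sum to 0.518 + 0.0758 + 0.0621 = 0.6559.
g_dust = 0.7129 − 0.6559 = 0.06.

0.06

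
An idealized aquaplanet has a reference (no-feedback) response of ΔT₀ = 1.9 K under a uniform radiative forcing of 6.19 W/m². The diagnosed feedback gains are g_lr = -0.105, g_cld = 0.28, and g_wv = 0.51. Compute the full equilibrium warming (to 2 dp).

Total gain g = -0.105 + 0.28 + 0.51 = 0.685.
Amplification A = 1/(1 − 0.685) = 3.175.
ΔT = 1.9 × 3.175 = 6.03 K.

6.03 K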